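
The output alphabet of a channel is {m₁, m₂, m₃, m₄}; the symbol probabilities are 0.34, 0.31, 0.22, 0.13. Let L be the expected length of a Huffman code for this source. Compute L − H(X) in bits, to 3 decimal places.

Entropy H = −Σ p log₂ p ≈ 1.9162 bits.
Huffman merges: 13/100+11/50→7/20; 31/100+17/50→13/20; 7/20+13/20→1. L = 2 ≈ 2.0000.
L − H = 2.0000 − 1.9162 = 0.084 bits.

0.084 bits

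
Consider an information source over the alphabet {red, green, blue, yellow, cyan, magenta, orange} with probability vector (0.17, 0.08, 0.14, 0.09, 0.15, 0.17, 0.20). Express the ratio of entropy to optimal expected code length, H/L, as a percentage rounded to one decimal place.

98.0%

Entropy H = −Σ p log₂ p ≈ 2.7454 bits.
Huffman merges: 2/25+9/100→17/100; 7/50+3/20→29/100; 17/100+17/100→17/50; 17/100+1/5→37/100; 29/100+17/50→63/100; 37/100+63/100→1. L = 14/5 ≈ 2.8000.
Efficiency = H/L = 2.7454/2.8000 = 98.0%.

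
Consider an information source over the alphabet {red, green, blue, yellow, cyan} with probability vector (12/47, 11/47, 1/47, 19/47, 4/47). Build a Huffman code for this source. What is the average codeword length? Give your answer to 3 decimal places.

Repeatedly combine the two least-probable nodes; the expected code length is the sum of the merged weights.
merge 1/47 + 4/47 → 5/47
merge 5/47 + 11/47 → 16/47
merge 12/47 + 16/47 → 28/47
merge 19/47 + 28/47 → 1
L = 5/47 + 16/47 + 28/47 + 1 = 96/47 ≈ 2.043 bits/symbol.

2.043 bits/symbol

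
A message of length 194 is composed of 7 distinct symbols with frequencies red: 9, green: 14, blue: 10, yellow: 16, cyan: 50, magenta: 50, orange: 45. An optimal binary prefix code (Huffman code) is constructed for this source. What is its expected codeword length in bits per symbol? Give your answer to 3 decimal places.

Probabilities are the counts divided by 194.
Repeatedly combine the two least-probable nodes; the expected code length is the sum of the merged weights.
merge 9/194 + 5/97 → 19/194
merge 7/97 + 8/97 → 15/97
merge 19/194 + 15/97 → 49/194
merge 45/194 + 49/194 → 47/97
merge 25/97 + 25/97 → 50/97
merge 47/97 + 50/97 → 1
L = 19/194 + 15/97 + 49/194 + 47/97 + 50/97 + 1 = 243/97 ≈ 2.505 bits/symbol.

2.505 bits/symbol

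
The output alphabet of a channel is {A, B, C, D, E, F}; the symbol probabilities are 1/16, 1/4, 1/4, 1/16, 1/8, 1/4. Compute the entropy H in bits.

2.375 bits

Each probability is a power of 1/2, so log₂(1/p) is an integer.
H = Σ p·log₂(1/p) = 1/16·4 + 1/4·2 + 1/4·2 + 1/16·4 + 1/8·3 + 1/4·2 = 2.375 bits.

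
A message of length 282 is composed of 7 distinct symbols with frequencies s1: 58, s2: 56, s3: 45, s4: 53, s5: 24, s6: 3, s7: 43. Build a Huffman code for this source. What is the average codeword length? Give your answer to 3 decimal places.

Probabilities are the counts divided by 282.
Repeatedly combine the two least-probable nodes; the expected code length is the sum of the merged weights.
merge 1/94 + 4/47 → 9/94
merge 9/94 + 43/282 → 35/141
merge 15/94 + 53/282 → 49/141
merge 28/141 + 29/141 → 19/47
merge 35/141 + 49/141 → 28/47
merge 19/47 + 28/47 → 1
L = 9/94 + 35/141 + 49/141 + 19/47 + 28/47 + 1 = 253/94 ≈ 2.691 bits/symbol.

2.691 bits/symbol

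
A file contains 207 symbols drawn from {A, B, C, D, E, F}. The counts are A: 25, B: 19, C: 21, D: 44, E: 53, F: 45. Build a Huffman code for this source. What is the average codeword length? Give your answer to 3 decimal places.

Probabilities are the counts divided by 207.
Repeatedly combine the two least-probable nodes; the expected code length is the sum of the merged weights.
merge 19/207 + 7/69 → 40/207
merge 25/207 + 40/207 → 65/207
merge 44/207 + 5/23 → 89/207
merge 53/207 + 65/207 → 118/207
merge 89/207 + 118/207 → 1
L = 40/207 + 65/207 + 89/207 + 118/207 + 1 = 173/69 ≈ 2.507 bits/symbol.

2.507 bits/symbol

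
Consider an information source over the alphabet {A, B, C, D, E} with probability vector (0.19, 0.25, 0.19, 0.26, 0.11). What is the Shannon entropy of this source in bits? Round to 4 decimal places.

H = −Σ pᵢ log₂ pᵢ.
−0.19·log₂(0.19) = 0.4552
−0.25·log₂(0.25) = 0.5000
−0.19·log₂(0.19) = 0.4552
−0.26·log₂(0.26) = 0.5053
−0.11·log₂(0.11) = 0.3503
Sum ≈ 2.2660 → 2.2660 bits.

2.2660 bits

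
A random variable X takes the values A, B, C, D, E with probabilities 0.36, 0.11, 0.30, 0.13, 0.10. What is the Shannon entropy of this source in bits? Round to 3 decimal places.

H = −Σ pᵢ log₂ pᵢ.
−0.36·log₂(0.36) = 0.5306
−0.11·log₂(0.11) = 0.3503
−0.30·log₂(0.30) = 0.5211
−0.13·log₂(0.13) = 0.3826
−0.10·log₂(0.10) = 0.3322
Sum ≈ 2.1168 → 2.117 bits.

2.117 bits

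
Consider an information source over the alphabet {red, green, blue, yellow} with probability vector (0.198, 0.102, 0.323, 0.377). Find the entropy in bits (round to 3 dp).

H = −Σ pᵢ log₂ pᵢ.
−0.198·log₂(0.198) = 0.4626
−0.102·log₂(0.102) = 0.3359
−0.323·log₂(0.323) = 0.5266
−0.377·log₂(0.377) = 0.5306
Sum ≈ 1.8557 → 1.856 bits.

1.856 bits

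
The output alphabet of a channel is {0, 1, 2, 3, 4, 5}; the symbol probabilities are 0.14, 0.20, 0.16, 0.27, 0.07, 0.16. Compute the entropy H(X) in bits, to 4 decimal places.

2.4861 bits

H = −Σ pᵢ log₂ pᵢ.
−0.14·log₂(0.14) = 0.3971
−0.20·log₂(0.20) = 0.4644
−0.16·log₂(0.16) = 0.4230
−0.27·log₂(0.27) = 0.5100
−0.07·log₂(0.07) = 0.2686
−0.16·log₂(0.16) = 0.4230
Sum ≈ 2.4861 → 2.4861 bits.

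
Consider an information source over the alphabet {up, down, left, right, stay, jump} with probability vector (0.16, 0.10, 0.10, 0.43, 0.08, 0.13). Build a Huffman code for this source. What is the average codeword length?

Repeatedly combine the two least-probable nodes; the expected code length is the sum of the merged weights.
merge 2/25 + 1/10 → 9/50
merge 1/10 + 13/100 → 23/100
merge 4/25 + 9/50 → 17/50
merge 23/100 + 17/50 → 57/100
merge 43/100 + 57/100 → 1
L = 9/50 + 23/100 + 17/50 + 57/100 + 1 = 58/25 = 2.32 bits/symbol.

2.32 bits/symbol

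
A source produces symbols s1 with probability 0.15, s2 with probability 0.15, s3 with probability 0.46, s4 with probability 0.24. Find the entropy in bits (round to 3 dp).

H = −Σ pᵢ log₂ pᵢ.
−0.15·log₂(0.15) = 0.4105
−0.15·log₂(0.15) = 0.4105
−0.46·log₂(0.46) = 0.5153
−0.24·log₂(0.24) = 0.4941
Sum ≈ 1.8306 → 1.831 bits.

1.831 bits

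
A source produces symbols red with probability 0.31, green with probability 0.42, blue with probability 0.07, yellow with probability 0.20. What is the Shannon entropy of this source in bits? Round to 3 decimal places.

H = −Σ pᵢ log₂ pᵢ.
−0.31·log₂(0.31) = 0.5238
−0.42·log₂(0.42) = 0.5256
−0.07·log₂(0.07) = 0.2686
−0.20·log₂(0.20) = 0.4644
Sum ≈ 1.7824 → 1.782 bits.

1.782 bits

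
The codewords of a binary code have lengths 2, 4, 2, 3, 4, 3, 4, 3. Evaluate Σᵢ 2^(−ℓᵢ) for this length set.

With common denominator 2^4 = 16: Σ 2^(−ℓᵢ) = 4/16 + 1/16 + 4/16 + 2/16 + 1/16 + 2/16 + 1/16 + 2/16 = 17/16 = 1.0625.

1.0625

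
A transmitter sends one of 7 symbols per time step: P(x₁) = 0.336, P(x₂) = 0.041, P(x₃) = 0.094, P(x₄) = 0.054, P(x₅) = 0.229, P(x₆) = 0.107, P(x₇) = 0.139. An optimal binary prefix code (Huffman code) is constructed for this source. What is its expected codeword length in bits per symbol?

2.53 bits/symbol

Repeatedly combine the two least-probable nodes; the expected code length is the sum of the merged weights.
merge 41/1000 + 27/500 → 19/200
merge 47/500 + 19/200 → 189/1000
merge 107/1000 + 139/1000 → 123/500
merge 189/1000 + 229/1000 → 209/500
merge 123/500 + 42/125 → 291/500
merge 209/500 + 291/500 → 1
L = 19/200 + 189/1000 + 123/500 + 209/500 + 291/500 + 1 = 253/100 = 2.53 bits/symbol.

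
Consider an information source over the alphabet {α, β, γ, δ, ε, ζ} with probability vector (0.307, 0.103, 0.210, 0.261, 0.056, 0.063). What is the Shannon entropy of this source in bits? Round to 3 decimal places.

2.324 bits

H = −Σ pᵢ log₂ pᵢ.
−0.307·log₂(0.307) = 0.5230
−0.103·log₂(0.103) = 0.3378
−0.210·log₂(0.210) = 0.4728
−0.261·log₂(0.261) = 0.5058
−0.056·log₂(0.056) = 0.2329
−0.063·log₂(0.063) = 0.2513
Sum ≈ 2.3236 → 2.324 bits.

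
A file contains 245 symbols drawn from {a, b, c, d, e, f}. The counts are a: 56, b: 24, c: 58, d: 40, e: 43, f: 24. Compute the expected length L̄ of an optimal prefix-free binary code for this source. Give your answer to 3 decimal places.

2.535 bits/symbol

Probabilities are the counts divided by 245.
Repeatedly combine the two least-probable nodes; the expected code length is the sum of the merged weights.
merge 24/245 + 24/245 → 48/245
merge 8/49 + 43/245 → 83/245
merge 48/245 + 8/35 → 104/245
merge 58/245 + 83/245 → 141/245
merge 104/245 + 141/245 → 1
L = 48/245 + 83/245 + 104/245 + 141/245 + 1 = 621/245 ≈ 2.535 bits/symbol.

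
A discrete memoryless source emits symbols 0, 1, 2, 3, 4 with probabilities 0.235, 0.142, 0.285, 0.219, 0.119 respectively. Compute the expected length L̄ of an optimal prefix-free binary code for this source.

Repeatedly combine the two least-probable nodes; the expected code length is the sum of the merged weights.
merge 119/1000 + 71/500 → 261/1000
merge 219/1000 + 47/200 → 227/500
merge 261/1000 + 57/200 → 273/500
merge 227/500 + 273/500 → 1
L = 261/1000 + 227/500 + 273/500 + 1 = 2261/1000 = 2.261 bits/symbol.

2.261 bits/symbol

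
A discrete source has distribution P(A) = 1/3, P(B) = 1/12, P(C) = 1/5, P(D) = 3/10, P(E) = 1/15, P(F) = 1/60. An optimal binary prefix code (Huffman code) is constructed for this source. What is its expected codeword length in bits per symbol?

Repeatedly combine the two least-probable nodes; the expected code length is the sum of the merged weights.
merge 1/60 + 1/15 → 1/12
merge 1/12 + 1/12 → 1/6
merge 1/6 + 1/5 → 11/30
merge 3/10 + 1/3 → 19/30
merge 11/30 + 19/30 → 1
L = 1/12 + 1/6 + 11/30 + 19/30 + 1 = 9/4 = 2.25 bits/symbol.

2.25 bits/symbol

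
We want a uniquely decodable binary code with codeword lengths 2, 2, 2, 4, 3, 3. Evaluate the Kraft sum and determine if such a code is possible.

1.0625; no

With common denominator 2^4 = 16: Σ 2^(−ℓᵢ) = 4/16 + 4/16 + 4/16 + 1/16 + 2/16 + 2/16 = 17/16 = 1.0625.
Kraft's inequality requires Σ ≤ 1; here Σ = 1.0625 > 1, so no such prefix code exists.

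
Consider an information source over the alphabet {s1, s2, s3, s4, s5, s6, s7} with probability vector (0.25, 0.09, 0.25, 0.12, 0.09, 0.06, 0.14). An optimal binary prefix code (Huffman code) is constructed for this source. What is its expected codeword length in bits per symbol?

Repeatedly combine the two least-probable nodes; the expected code length is the sum of the merged weights.
merge 3/50 + 9/100 → 3/20
merge 9/100 + 3/25 → 21/100
merge 7/50 + 3/20 → 29/100
merge 21/100 + 1/4 → 23/50
merge 1/4 + 29/100 → 27/50
merge 23/50 + 27/50 → 1
L = 3/20 + 21/100 + 29/100 + 23/50 + 27/50 + 1 = 53/20 = 2.65 bits/symbol.

2.65 bits/symbol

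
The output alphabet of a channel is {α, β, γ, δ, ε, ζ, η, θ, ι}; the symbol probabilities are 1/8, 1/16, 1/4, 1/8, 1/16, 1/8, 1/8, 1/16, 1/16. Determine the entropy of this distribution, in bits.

3 bits

Each probability is a power of 1/2, so log₂(1/p) is an integer.
H = Σ p·log₂(1/p) = 1/8·3 + 1/16·4 + 1/4·2 + 1/8·3 + 1/16·4 + 1/8·3 + 1/8·3 + 1/16·4 + 1/16·4 = 3 bits.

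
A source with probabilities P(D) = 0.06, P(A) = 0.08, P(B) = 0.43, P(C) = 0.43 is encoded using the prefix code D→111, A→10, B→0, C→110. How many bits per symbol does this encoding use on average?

L̄ = Σ pᵢ·ℓᵢ = 0.06·3 + 0.08·2 + 0.43·1 + 0.43·3 = 2.06 bits/symbol.

2.06 bits/symbol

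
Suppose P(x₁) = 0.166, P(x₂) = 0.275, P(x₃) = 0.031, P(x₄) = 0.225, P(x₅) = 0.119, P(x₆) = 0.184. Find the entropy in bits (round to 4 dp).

2.3966 bits

H = −Σ pᵢ log₂ pᵢ.
−0.166·log₂(0.166) = 0.4301
−0.275·log₂(0.275) = 0.5122
−0.031·log₂(0.031) = 0.1554
−0.225·log₂(0.225) = 0.4842
−0.119·log₂(0.119) = 0.3654
−0.184·log₂(0.184) = 0.4494
Sum ≈ 2.3966 → 2.3966 bits.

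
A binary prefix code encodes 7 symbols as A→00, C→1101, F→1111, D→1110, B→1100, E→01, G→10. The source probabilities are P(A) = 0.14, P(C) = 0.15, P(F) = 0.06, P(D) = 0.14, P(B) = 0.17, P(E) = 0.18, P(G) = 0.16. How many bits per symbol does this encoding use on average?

3.04 bits/symbol

L̄ = Σ pᵢ·ℓᵢ = 0.14·2 + 0.15·4 + 0.06·4 + 0.14·4 + 0.17·4 + 0.18·2 + 0.16·2 = 3.04 bits/symbol.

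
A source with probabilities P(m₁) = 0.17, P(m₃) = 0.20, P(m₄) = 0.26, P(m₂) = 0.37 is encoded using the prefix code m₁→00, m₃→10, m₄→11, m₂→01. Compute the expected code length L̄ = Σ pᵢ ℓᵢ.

2 bits/symbol

L̄ = Σ pᵢ·ℓᵢ = 0.17·2 + 0.20·2 + 0.26·2 + 0.37·2 = 2 bits/symbol.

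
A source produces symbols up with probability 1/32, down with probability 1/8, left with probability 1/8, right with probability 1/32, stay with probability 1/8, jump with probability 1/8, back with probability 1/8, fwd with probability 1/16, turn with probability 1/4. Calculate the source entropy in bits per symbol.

2.9375 bits

Each probability is a power of 1/2, so log₂(1/p) is an integer.
H = Σ p·log₂(1/p) = 1/32·5 + 1/8·3 + 1/8·3 + 1/32·5 + 1/8·3 + 1/8·3 + 1/8·3 + 1/16·4 + 1/4·2 = 2.9375 bits.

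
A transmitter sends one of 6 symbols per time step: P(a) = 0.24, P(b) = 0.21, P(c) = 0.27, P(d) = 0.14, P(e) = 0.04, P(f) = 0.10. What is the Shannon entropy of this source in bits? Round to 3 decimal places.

H = −Σ pᵢ log₂ pᵢ.
−0.24·log₂(0.24) = 0.4941
−0.21·log₂(0.21) = 0.4728
−0.27·log₂(0.27) = 0.5100
−0.14·log₂(0.14) = 0.3971
−0.04·log₂(0.04) = 0.1858
−0.10·log₂(0.10) = 0.3322
Sum ≈ 2.3920 → 2.392 bits.

2.392 bits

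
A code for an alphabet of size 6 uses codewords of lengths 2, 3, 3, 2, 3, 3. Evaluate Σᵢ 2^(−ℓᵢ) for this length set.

With common denominator 2^3 = 8: Σ 2^(−ℓᵢ) = 2/8 + 1/8 + 1/8 + 2/8 + 1/8 + 1/8 = 8/8 = 1.

1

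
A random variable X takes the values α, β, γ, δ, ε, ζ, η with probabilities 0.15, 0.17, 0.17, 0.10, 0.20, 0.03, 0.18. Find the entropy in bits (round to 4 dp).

2.6734 bits

H = −Σ pᵢ log₂ pᵢ.
−0.15·log₂(0.15) = 0.4105
−0.17·log₂(0.17) = 0.4346
−0.17·log₂(0.17) = 0.4346
−0.10·log₂(0.10) = 0.3322
−0.20·log₂(0.20) = 0.4644
−0.03·log₂(0.03) = 0.1518
−0.18·log₂(0.18) = 0.4453
Sum ≈ 2.6734 → 2.6734 bits.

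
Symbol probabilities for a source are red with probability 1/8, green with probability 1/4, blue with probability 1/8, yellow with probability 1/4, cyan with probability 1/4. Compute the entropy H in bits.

Each probability is a power of 1/2, so log₂(1/p) is an integer.
H = Σ p·log₂(1/p) = 1/8·3 + 1/4·2 + 1/8·3 + 1/4·2 + 1/4·2 = 2.25 bits.

2.25 bits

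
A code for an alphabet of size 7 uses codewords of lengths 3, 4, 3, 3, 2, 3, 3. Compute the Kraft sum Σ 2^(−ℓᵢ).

0.9375

With common denominator 2^4 = 16: Σ 2^(−ℓᵢ) = 2/16 + 1/16 + 2/16 + 2/16 + 4/16 + 2/16 + 2/16 = 15/16 = 0.9375.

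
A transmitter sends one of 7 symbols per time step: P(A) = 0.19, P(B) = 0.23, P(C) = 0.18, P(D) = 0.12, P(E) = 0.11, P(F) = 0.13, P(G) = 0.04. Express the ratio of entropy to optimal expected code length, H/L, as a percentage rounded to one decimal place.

Entropy H = −Σ p log₂ p ≈ 2.6740 bits.
Huffman merges: 1/25+11/100→3/20; 3/25+13/100→1/4; 3/20+9/50→33/100; 19/100+23/100→21/50; 1/4+33/100→29/50; 21/50+29/50→1. L = 273/100 ≈ 2.7300.
Efficiency = H/L = 2.6740/2.7300 = 97.9%.

97.9%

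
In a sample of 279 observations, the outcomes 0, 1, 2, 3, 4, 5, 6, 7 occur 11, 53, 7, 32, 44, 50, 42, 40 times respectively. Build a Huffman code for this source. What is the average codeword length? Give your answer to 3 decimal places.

Probabilities are the counts divided by 279.
Repeatedly combine the two least-probable nodes; the expected code length is the sum of the merged weights.
merge 7/279 + 11/279 → 2/31
merge 2/31 + 32/279 → 50/279
merge 40/279 + 14/93 → 82/279
merge 44/279 + 50/279 → 94/279
merge 50/279 + 53/279 → 103/279
merge 82/279 + 94/279 → 176/279
merge 103/279 + 176/279 → 1
L = 2/31 + 50/279 + 82/279 + 94/279 + 103/279 + 176/279 + 1 = 802/279 ≈ 2.875 bits/symbol.

2.875 bits/symbol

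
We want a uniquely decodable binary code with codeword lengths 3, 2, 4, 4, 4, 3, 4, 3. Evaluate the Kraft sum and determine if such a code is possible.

0.875; yes

With common denominator 2^4 = 16: Σ 2^(−ℓᵢ) = 2/16 + 4/16 + 1/16 + 1/16 + 1/16 + 2/16 + 1/16 + 2/16 = 14/16 = 0.875.
Kraft's inequality requires Σ ≤ 1; here Σ = 0.875 ≤ 1, so such a prefix code exists.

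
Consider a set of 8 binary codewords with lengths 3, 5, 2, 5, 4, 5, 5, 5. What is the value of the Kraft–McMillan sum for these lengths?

With common denominator 2^5 = 32: Σ 2^(−ℓᵢ) = 4/32 + 1/32 + 8/32 + 1/32 + 2/32 + 1/32 + 1/32 + 1/32 = 19/32 = 0.59375.

0.59375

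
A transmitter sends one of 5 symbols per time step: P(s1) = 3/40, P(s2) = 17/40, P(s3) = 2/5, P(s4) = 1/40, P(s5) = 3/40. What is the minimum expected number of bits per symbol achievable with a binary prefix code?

1.85 bits/symbol

Repeatedly combine the two least-probable nodes; the expected code length is the sum of the merged weights.
merge 1/40 + 3/40 → 1/10
merge 3/40 + 1/10 → 7/40
merge 7/40 + 2/5 → 23/40
merge 17/40 + 23/40 → 1
L = 1/10 + 7/40 + 23/40 + 1 = 37/20 = 1.85 bits/symbol.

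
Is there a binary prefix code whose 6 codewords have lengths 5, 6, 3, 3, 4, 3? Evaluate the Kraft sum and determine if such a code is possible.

With common denominator 2^6 = 64: Σ 2^(−ℓᵢ) = 2/64 + 1/64 + 8/64 + 8/64 + 4/64 + 8/64 = 31/64 = 0.484375.
Kraft's inequality requires Σ ≤ 1; here Σ = 0.484375 ≤ 1, so such a prefix code exists.

0.484375; yes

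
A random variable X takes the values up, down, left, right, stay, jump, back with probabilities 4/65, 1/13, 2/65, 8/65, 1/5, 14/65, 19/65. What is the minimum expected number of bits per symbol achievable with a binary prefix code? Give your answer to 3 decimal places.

2.554 bits/symbol

Repeatedly combine the two least-probable nodes; the expected code length is the sum of the merged weights.
merge 2/65 + 4/65 → 6/65
merge 1/13 + 6/65 → 11/65
merge 8/65 + 11/65 → 19/65
merge 1/5 + 14/65 → 27/65
merge 19/65 + 19/65 → 38/65
merge 27/65 + 38/65 → 1
L = 6/65 + 11/65 + 19/65 + 27/65 + 38/65 + 1 = 166/65 ≈ 2.554 bits/symbol.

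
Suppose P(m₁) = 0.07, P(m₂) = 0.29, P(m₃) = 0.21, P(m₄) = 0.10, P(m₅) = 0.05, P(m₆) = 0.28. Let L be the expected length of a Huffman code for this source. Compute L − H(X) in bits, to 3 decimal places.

0.018 bits

Entropy H = −Σ p log₂ p ≈ 2.3218 bits.
Huffman merges: 1/20+7/100→3/25; 1/10+3/25→11/50; 21/100+11/50→43/100; 7/25+29/100→57/100; 43/100+57/100→1. L = 117/50 ≈ 2.3400.
L − H = 2.3400 − 2.3218 = 0.018 bits.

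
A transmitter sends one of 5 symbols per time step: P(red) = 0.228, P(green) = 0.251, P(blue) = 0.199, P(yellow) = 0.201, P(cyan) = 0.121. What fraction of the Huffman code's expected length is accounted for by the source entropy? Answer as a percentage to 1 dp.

Entropy H = −Σ p log₂ p ≈ 2.2843 bits.
Huffman merges: 121/1000+199/1000→8/25; 201/1000+57/250→429/1000; 251/1000+8/25→571/1000; 429/1000+571/1000→1. L = 58/25 ≈ 2.3200.
Efficiency = H/L = 2.2843/2.3200 = 98.5%.

98.5%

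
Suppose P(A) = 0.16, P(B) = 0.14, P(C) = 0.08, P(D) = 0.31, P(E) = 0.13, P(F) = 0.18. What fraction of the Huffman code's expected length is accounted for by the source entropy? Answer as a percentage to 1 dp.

98.1%

Entropy H = −Σ p log₂ p ≈ 2.4634 bits.
Huffman merges: 2/25+13/100→21/100; 7/50+4/25→3/10; 9/50+21/100→39/100; 3/10+31/100→61/100; 39/100+61/100→1. L = 251/100 ≈ 2.5100.
Efficiency = H/L = 2.4634/2.5100 = 98.1%.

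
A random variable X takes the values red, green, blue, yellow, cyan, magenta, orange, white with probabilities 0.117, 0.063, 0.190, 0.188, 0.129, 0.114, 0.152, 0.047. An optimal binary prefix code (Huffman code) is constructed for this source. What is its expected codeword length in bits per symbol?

2.92 bits/symbol

Repeatedly combine the two least-probable nodes; the expected code length is the sum of the merged weights.
merge 47/1000 + 63/1000 → 11/100
merge 11/100 + 57/500 → 28/125
merge 117/1000 + 129/1000 → 123/500
merge 19/125 + 47/250 → 17/50
merge 19/100 + 28/125 → 207/500
merge 123/500 + 17/50 → 293/500
merge 207/500 + 293/500 → 1
L = 11/100 + 28/125 + 123/500 + 17/50 + 207/500 + 293/500 + 1 = 73/25 = 2.92 bits/symbol.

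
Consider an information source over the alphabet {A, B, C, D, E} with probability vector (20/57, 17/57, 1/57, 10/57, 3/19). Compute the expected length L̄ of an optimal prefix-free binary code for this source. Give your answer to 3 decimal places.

Repeatedly combine the two least-probable nodes; the expected code length is the sum of the merged weights.
merge 1/57 + 3/19 → 10/57
merge 10/57 + 10/57 → 20/57
merge 17/57 + 20/57 → 37/57
merge 20/57 + 37/57 → 1
L = 10/57 + 20/57 + 37/57 + 1 = 124/57 ≈ 2.175 bits/symbol.

2.175 bits/symbol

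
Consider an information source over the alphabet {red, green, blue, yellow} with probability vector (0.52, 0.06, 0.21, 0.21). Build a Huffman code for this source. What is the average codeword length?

1.75 bits/symbol

Repeatedly combine the two least-probable nodes; the expected code length is the sum of the merged weights.
merge 3/50 + 21/100 → 27/100
merge 21/100 + 27/100 → 12/25
merge 12/25 + 13/25 → 1
L = 27/100 + 12/25 + 1 = 7/4 = 1.75 bits/symbol.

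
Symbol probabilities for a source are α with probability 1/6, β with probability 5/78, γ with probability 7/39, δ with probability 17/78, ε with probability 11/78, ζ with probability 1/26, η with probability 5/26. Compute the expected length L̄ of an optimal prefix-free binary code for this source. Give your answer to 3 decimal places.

Repeatedly combine the two least-probable nodes; the expected code length is the sum of the merged weights.
merge 1/26 + 5/78 → 4/39
merge 4/39 + 11/78 → 19/78
merge 1/6 + 7/39 → 9/26
merge 5/26 + 17/78 → 16/39
merge 19/78 + 9/26 → 23/39
merge 16/39 + 23/39 → 1
L = 4/39 + 19/78 + 9/26 + 16/39 + 23/39 + 1 = 35/13 ≈ 2.692 bits/symbol.

2.692 bits/symbol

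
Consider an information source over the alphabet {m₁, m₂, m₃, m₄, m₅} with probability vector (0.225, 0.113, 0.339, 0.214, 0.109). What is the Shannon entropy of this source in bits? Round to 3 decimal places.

2.193 bits

H = −Σ pᵢ log₂ pᵢ.
−0.225·log₂(0.225) = 0.4842
−0.113·log₂(0.113) = 0.3555
−0.339·log₂(0.339) = 0.5291
−0.214·log₂(0.214) = 0.4760
−0.109·log₂(0.109) = 0.3485
Sum ≈ 2.1933 → 2.193 bits.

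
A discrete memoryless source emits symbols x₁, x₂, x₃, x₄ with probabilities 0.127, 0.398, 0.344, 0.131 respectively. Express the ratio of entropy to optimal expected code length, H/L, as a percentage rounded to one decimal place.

97.9%

Entropy H = −Σ p log₂ p ≈ 1.8208 bits.
Huffman merges: 127/1000+131/1000→129/500; 129/500+43/125→301/500; 199/500+301/500→1. L = 93/50 ≈ 1.8600.
Efficiency = H/L = 1.8208/1.8600 = 97.9%.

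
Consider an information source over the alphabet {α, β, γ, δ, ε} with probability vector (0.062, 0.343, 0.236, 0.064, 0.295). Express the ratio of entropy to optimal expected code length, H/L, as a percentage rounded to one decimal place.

Entropy H = −Σ p log₂ p ≈ 2.0432 bits.
Huffman merges: 31/500+8/125→63/500; 63/500+59/250→181/500; 59/200+343/1000→319/500; 181/500+319/500→1. L = 1063/500 ≈ 2.1260.
Efficiency = H/L = 2.0432/2.1260 = 96.1%.

96.1%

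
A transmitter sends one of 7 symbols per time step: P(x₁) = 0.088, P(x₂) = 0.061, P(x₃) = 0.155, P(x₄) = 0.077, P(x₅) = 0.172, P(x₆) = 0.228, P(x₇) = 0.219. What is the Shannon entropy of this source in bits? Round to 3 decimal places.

2.659 bits

H = −Σ pᵢ log₂ pᵢ.
−0.088·log₂(0.088) = 0.3086
−0.061·log₂(0.061) = 0.2461
−0.155·log₂(0.155) = 0.4169
−0.077·log₂(0.077) = 0.2848
−0.172·log₂(0.172) = 0.4368
−0.228·log₂(0.228) = 0.4863
−0.219·log₂(0.219) = 0.4798
Sum ≈ 2.6593 → 2.659 bits.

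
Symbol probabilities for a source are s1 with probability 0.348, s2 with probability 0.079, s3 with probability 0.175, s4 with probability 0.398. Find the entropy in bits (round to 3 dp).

H = −Σ pᵢ log₂ pᵢ.
−0.348·log₂(0.348) = 0.5299
−0.079·log₂(0.079) = 0.2893
−0.175·log₂(0.175) = 0.4401
−0.398·log₂(0.398) = 0.5290
Sum ≈ 1.7883 → 1.788 bits.

1.788 bits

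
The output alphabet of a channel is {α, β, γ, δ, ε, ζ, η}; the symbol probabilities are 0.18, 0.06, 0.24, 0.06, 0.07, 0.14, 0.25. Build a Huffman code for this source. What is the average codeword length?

2.63 bits/symbol

Repeatedly combine the two least-probable nodes; the expected code length is the sum of the merged weights.
merge 3/50 + 3/50 → 3/25
merge 7/100 + 3/25 → 19/100
merge 7/50 + 9/50 → 8/25
merge 19/100 + 6/25 → 43/100
merge 1/4 + 8/25 → 57/100
merge 43/100 + 57/100 → 1
L = 3/25 + 19/100 + 8/25 + 43/100 + 57/100 + 1 = 263/100 = 2.63 bits/symbol.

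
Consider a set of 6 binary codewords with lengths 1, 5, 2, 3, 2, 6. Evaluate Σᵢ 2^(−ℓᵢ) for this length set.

With common denominator 2^6 = 64: Σ 2^(−ℓᵢ) = 32/64 + 2/64 + 16/64 + 8/64 + 16/64 + 1/64 = 75/64 = 1.171875.

1.171875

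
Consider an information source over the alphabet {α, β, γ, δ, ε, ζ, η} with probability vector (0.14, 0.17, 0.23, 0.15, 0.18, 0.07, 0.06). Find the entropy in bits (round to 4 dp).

H = −Σ pᵢ log₂ pᵢ.
−0.14·log₂(0.14) = 0.3971
−0.17·log₂(0.17) = 0.4346
−0.23·log₂(0.23) = 0.4877
−0.15·log₂(0.15) = 0.4105
−0.18·log₂(0.18) = 0.4453
−0.07·log₂(0.07) = 0.2686
−0.06·log₂(0.06) = 0.2435
Sum ≈ 2.6873 → 2.6873 bits.

2.6873 bits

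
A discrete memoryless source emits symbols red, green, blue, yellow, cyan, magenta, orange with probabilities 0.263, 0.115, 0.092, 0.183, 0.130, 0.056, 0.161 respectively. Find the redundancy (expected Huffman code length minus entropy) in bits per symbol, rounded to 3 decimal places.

Entropy H = −Σ p log₂ p ≈ 2.6704 bits.
Huffman merges: 7/125+23/250→37/250; 23/200+13/100→49/200; 37/250+161/1000→309/1000; 183/1000+49/200→107/250; 263/1000+309/1000→143/250; 107/250+143/250→1. L = 1351/500 ≈ 2.7020.
L − H = 2.7020 − 2.6704 = 0.032 bits.

0.032 bits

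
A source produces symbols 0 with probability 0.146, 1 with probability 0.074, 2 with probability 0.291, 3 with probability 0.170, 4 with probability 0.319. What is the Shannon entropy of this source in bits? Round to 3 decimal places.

H = −Σ pᵢ log₂ pᵢ.
−0.146·log₂(0.146) = 0.4053
−0.074·log₂(0.074) = 0.2780
−0.291·log₂(0.291) = 0.5182
−0.170·log₂(0.170) = 0.4346
−0.319·log₂(0.319) = 0.5258
Sum ≈ 2.1619 → 2.162 bits.

2.162 bits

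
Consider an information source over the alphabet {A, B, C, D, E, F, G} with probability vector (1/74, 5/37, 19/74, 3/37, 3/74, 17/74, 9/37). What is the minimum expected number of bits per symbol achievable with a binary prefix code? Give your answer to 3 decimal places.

2.459 bits/symbol

Repeatedly combine the two least-probable nodes; the expected code length is the sum of the merged weights.
merge 1/74 + 3/74 → 2/37
merge 2/37 + 3/37 → 5/37
merge 5/37 + 5/37 → 10/37
merge 17/74 + 9/37 → 35/74
merge 19/74 + 10/37 → 39/74
merge 35/74 + 39/74 → 1
L = 2/37 + 5/37 + 10/37 + 35/74 + 39/74 + 1 = 91/37 ≈ 2.459 bits/symbol.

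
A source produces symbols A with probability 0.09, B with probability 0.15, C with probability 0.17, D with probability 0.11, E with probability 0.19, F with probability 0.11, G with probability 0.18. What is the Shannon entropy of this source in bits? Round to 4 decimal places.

2.7589 bits

H = −Σ pᵢ log₂ pᵢ.
−0.09·log₂(0.09) = 0.3127
−0.15·log₂(0.15) = 0.4105
−0.17·log₂(0.17) = 0.4346
−0.11·log₂(0.11) = 0.3503
−0.19·log₂(0.19) = 0.4552
−0.11·log₂(0.11) = 0.3503
−0.18·log₂(0.18) = 0.4453
Sum ≈ 2.7589 → 2.7589 bits.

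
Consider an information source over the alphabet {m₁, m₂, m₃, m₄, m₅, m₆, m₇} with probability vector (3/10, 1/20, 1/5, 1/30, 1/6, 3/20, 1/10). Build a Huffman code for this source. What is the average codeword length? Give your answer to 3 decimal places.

2.583 bits/symbol

Repeatedly combine the two least-probable nodes; the expected code length is the sum of the merged weights.
merge 1/30 + 1/20 → 1/12
merge 1/12 + 1/10 → 11/60
merge 3/20 + 1/6 → 19/60
merge 11/60 + 1/5 → 23/60
merge 3/10 + 19/60 → 37/60
merge 23/60 + 37/60 → 1
L = 1/12 + 11/60 + 19/60 + 23/60 + 37/60 + 1 = 31/12 ≈ 2.583 bits/symbol.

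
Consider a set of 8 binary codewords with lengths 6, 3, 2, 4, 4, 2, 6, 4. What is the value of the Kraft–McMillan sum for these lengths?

With common denominator 2^6 = 64: Σ 2^(−ℓᵢ) = 1/64 + 8/64 + 16/64 + 4/64 + 4/64 + 16/64 + 1/64 + 4/64 = 54/64 = 0.84375.

0.84375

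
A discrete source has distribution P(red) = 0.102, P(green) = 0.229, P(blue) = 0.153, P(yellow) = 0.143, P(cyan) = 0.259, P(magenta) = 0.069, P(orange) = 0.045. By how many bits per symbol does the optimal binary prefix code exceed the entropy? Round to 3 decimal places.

0.015 bits

Entropy H = −Σ p log₂ p ≈ 2.6108 bits.
Huffman merges: 9/200+69/1000→57/500; 51/500+57/500→27/125; 143/1000+153/1000→37/125; 27/125+229/1000→89/200; 259/1000+37/125→111/200; 89/200+111/200→1. L = 1313/500 ≈ 2.6260.
L − H = 2.6260 − 2.6108 = 0.015 bits.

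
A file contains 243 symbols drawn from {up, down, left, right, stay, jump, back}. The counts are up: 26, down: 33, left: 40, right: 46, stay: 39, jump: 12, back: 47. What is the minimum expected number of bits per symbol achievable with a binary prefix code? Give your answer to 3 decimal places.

2.774 bits/symbol

Probabilities are the counts divided by 243.
Repeatedly combine the two least-probable nodes; the expected code length is the sum of the merged weights.
merge 4/81 + 26/243 → 38/243
merge 11/81 + 38/243 → 71/243
merge 13/81 + 40/243 → 79/243
merge 46/243 + 47/243 → 31/81
merge 71/243 + 79/243 → 50/81
merge 31/81 + 50/81 → 1
L = 38/243 + 71/243 + 79/243 + 31/81 + 50/81 + 1 = 674/243 ≈ 2.774 bits/symbol.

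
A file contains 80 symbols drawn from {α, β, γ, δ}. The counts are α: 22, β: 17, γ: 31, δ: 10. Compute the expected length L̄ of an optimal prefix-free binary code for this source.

1.95 bits/symbol

Probabilities are the counts divided by 80.
Repeatedly combine the two least-probable nodes; the expected code length is the sum of the merged weights.
merge 1/8 + 17/80 → 27/80
merge 11/40 + 27/80 → 49/80
merge 31/80 + 49/80 → 1
L = 27/80 + 49/80 + 1 = 39/20 = 1.95 bits/symbol.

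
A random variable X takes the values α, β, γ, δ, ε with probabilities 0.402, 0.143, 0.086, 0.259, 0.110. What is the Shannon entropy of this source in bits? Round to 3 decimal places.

H = −Σ pᵢ log₂ pᵢ.
−0.402·log₂(0.402) = 0.5285
−0.143·log₂(0.143) = 0.4012
−0.086·log₂(0.086) = 0.3044
−0.259·log₂(0.259) = 0.5048
−0.110·log₂(0.110) = 0.3503
Sum ≈ 2.0892 → 2.089 bits.

2.089 bits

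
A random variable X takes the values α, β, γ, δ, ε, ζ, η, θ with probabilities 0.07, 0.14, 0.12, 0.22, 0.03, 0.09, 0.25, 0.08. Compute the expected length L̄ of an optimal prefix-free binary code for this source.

Repeatedly combine the two least-probable nodes; the expected code length is the sum of the merged weights.
merge 3/100 + 7/100 → 1/10
merge 2/25 + 9/100 → 17/100
merge 1/10 + 3/25 → 11/50
merge 7/50 + 17/100 → 31/100
merge 11/50 + 11/50 → 11/25
merge 1/4 + 31/100 → 14/25
merge 11/25 + 14/25 → 1
L = 1/10 + 17/100 + 11/50 + 31/100 + 11/25 + 14/25 + 1 = 14/5 = 2.8 bits/symbol.

2.8 bits/symbol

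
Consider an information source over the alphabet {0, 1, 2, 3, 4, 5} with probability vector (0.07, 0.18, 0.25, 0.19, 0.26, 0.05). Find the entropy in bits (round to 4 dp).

H = −Σ pᵢ log₂ pᵢ.
−0.07·log₂(0.07) = 0.2686
−0.18·log₂(0.18) = 0.4453
−0.25·log₂(0.25) = 0.5000
−0.19·log₂(0.19) = 0.4552
−0.26·log₂(0.26) = 0.5053
−0.05·log₂(0.05) = 0.2161
Sum ≈ 2.3905 → 2.3905 bits.

2.3905 bits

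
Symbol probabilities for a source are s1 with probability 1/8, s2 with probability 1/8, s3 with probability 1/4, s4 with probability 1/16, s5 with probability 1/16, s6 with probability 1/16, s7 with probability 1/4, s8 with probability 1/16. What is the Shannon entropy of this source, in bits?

2.75 bits

Each probability is a power of 1/2, so log₂(1/p) is an integer.
H = Σ p·log₂(1/p) = 1/8·3 + 1/8·3 + 1/4·2 + 1/16·4 + 1/16·4 + 1/16·4 + 1/4·2 + 1/16·4 = 2.75 bits.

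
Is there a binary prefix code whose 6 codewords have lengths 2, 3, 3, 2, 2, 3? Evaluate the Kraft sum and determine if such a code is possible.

With common denominator 2^3 = 8: Σ 2^(−ℓᵢ) = 2/8 + 1/8 + 1/8 + 2/8 + 2/8 + 1/8 = 9/8 = 1.125.
Kraft's inequality requires Σ ≤ 1; here Σ = 1.125 > 1, so no such prefix code exists.

1.125; no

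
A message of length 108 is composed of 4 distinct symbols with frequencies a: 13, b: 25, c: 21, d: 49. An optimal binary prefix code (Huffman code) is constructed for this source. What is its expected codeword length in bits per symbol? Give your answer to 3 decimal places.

Probabilities are the counts divided by 108.
Repeatedly combine the two least-probable nodes; the expected code length is the sum of the merged weights.
merge 13/108 + 7/36 → 17/54
merge 25/108 + 17/54 → 59/108
merge 49/108 + 59/108 → 1
L = 17/54 + 59/108 + 1 = 67/36 ≈ 1.861 bits/symbol.

1.861 bits/symbol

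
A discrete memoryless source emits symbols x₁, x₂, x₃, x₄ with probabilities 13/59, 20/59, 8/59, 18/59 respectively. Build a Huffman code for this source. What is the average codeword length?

Repeatedly combine the two least-probable nodes; the expected code length is the sum of the merged weights.
merge 8/59 + 13/59 → 21/59
merge 18/59 + 20/59 → 38/59
merge 21/59 + 38/59 → 1
L = 21/59 + 38/59 + 1 = 2 bits/symbol.

2 bits/symbol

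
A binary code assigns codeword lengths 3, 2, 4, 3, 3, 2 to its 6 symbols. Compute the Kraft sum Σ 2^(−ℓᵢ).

With common denominator 2^4 = 16: Σ 2^(−ℓᵢ) = 2/16 + 4/16 + 1/16 + 2/16 + 2/16 + 4/16 = 15/16 = 0.9375.

0.9375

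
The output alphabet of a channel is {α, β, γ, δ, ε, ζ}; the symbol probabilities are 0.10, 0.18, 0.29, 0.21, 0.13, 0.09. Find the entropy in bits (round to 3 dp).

H = −Σ pᵢ log₂ pᵢ.
−0.10·log₂(0.10) = 0.3322
−0.18·log₂(0.18) = 0.4453
−0.29·log₂(0.29) = 0.5179
−0.21·log₂(0.21) = 0.4728
−0.13·log₂(0.13) = 0.3826
−0.09·log₂(0.09) = 0.3127
Sum ≈ 2.4635 → 2.464 bits.

2.464 bits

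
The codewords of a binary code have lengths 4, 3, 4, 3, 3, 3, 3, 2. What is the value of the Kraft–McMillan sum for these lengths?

1

With common denominator 2^4 = 16: Σ 2^(−ℓᵢ) = 1/16 + 2/16 + 1/16 + 2/16 + 2/16 + 2/16 + 2/16 + 4/16 = 16/16 = 1.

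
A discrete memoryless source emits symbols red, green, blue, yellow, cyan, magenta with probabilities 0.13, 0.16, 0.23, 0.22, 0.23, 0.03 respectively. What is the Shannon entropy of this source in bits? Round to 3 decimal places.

H = −Σ pᵢ log₂ pᵢ.
−0.13·log₂(0.13) = 0.3826
−0.16·log₂(0.16) = 0.4230
−0.23·log₂(0.23) = 0.4877
−0.22·log₂(0.22) = 0.4806
−0.23·log₂(0.23) = 0.4877
−0.03·log₂(0.03) = 0.1518
Sum ≈ 2.4133 → 2.413 bits.

2.413 bits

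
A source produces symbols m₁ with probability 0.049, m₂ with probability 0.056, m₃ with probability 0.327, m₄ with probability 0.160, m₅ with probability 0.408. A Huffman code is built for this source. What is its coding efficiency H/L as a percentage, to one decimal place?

Entropy H = −Σ p log₂ p ≈ 1.9241 bits.
Huffman merges: 49/1000+7/125→21/200; 21/200+4/25→53/200; 53/200+327/1000→74/125; 51/125+74/125→1. L = 981/500 ≈ 1.9620.
Efficiency = H/L = 1.9241/1.9620 = 98.1%.

98.1%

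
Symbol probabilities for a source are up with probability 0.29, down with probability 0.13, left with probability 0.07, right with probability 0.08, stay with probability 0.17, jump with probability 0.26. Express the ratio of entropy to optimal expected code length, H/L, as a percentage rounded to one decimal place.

Entropy H = −Σ p log₂ p ≈ 2.4005 bits.
Huffman merges: 7/100+2/25→3/20; 13/100+3/20→7/25; 17/100+13/50→43/100; 7/25+29/100→57/100; 43/100+57/100→1. L = 243/100 ≈ 2.4300.
Efficiency = H/L = 2.4005/2.4300 = 98.8%.

98.8%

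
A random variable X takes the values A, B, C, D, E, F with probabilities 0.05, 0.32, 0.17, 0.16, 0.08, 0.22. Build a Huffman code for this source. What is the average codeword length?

2.42 bits/symbol

Repeatedly combine the two least-probable nodes; the expected code length is the sum of the merged weights.
merge 1/20 + 2/25 → 13/100
merge 13/100 + 4/25 → 29/100
merge 17/100 + 11/50 → 39/100
merge 29/100 + 8/25 → 61/100
merge 39/100 + 61/100 → 1
L = 13/100 + 29/100 + 39/100 + 61/100 + 1 = 121/50 = 2.42 bits/symbol.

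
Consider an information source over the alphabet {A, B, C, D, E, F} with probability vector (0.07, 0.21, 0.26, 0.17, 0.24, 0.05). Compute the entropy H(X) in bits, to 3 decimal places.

2.391 bits

H = −Σ pᵢ log₂ pᵢ.
−0.07·log₂(0.07) = 0.2686
−0.21·log₂(0.21) = 0.4728
−0.26·log₂(0.26) = 0.5053
−0.17·log₂(0.17) = 0.4346
−0.24·log₂(0.24) = 0.4941
−0.05·log₂(0.05) = 0.2161
Sum ≈ 2.3915 → 2.391 bits.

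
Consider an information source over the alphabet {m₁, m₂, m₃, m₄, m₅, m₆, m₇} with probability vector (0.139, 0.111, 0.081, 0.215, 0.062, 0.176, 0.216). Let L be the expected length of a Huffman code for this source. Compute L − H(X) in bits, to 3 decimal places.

0.026 bits

Entropy H = −Σ p log₂ p ≈ 2.6856 bits.
Huffman merges: 31/500+81/1000→143/1000; 111/1000+139/1000→1/4; 143/1000+22/125→319/1000; 43/200+27/125→431/1000; 1/4+319/1000→569/1000; 431/1000+569/1000→1. L = 339/125 ≈ 2.7120.
L − H = 2.7120 − 2.6856 = 0.026 bits.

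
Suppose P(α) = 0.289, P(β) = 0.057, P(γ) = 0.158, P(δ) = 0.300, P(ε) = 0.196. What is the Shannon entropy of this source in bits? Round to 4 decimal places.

H = −Σ pᵢ log₂ pᵢ.
−0.289·log₂(0.289) = 0.5176
−0.057·log₂(0.057) = 0.2356
−0.158·log₂(0.158) = 0.4206
−0.300·log₂(0.300) = 0.5211
−0.196·log₂(0.196) = 0.4608
Sum ≈ 2.1556 → 2.1556 bits.

2.1556 bits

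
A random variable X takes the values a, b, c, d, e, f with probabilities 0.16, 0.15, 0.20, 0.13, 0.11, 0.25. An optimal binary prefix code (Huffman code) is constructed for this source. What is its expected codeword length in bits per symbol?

Repeatedly combine the two least-probable nodes; the expected code length is the sum of the merged weights.
merge 11/100 + 13/100 → 6/25
merge 3/20 + 4/25 → 31/100
merge 1/5 + 6/25 → 11/25
merge 1/4 + 31/100 → 14/25
merge 11/25 + 14/25 → 1
L = 6/25 + 31/100 + 11/25 + 14/25 + 1 = 51/20 = 2.55 bits/symbol.

2.55 bits/symbol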